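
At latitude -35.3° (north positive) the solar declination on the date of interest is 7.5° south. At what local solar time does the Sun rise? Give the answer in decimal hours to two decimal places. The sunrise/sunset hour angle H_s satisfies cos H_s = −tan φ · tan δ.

5.64 h

The sunset hour angle satisfies cos H_s = −tan φ tan δ = -0.0932, giving H_s = 95.35°.
Sunrise is at 12 − H_s/15 = 12 − 6.357 = 5.643 h local solar time.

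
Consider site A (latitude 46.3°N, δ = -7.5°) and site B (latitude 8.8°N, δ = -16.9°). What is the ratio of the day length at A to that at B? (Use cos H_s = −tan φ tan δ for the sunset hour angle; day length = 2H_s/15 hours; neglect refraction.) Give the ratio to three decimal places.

A: H_s = arccos(−tan 46.3° · tan -7.5°) = 82.08°, so 2H_s/15 = 10.9440 h.
B: H_s = arccos(−tan 8.8° · tan -16.9°) = 87.30°, so 2H_s/15 = 11.6400 h.
Ratio A/B = 10.9440 / 11.6400 = 0.9402.

0.940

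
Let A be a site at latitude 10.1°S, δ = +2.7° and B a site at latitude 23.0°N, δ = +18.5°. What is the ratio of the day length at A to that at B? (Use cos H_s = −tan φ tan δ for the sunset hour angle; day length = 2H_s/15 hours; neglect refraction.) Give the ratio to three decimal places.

0.912

A: H_s = arccos(−tan -10.1° · tan 2.7°) = 89.52°, so 2H_s/15 = 11.9360 h.
B: H_s = arccos(−tan 23.0° · tan 18.5°) = 98.17°, so 2H_s/15 = 13.0893 h.
Ratio A/B = 11.9360 / 13.0893 = 0.9119.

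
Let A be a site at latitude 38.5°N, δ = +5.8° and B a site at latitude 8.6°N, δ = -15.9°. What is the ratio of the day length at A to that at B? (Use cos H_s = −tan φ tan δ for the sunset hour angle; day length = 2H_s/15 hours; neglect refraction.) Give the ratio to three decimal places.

A: H_s = arccos(−tan 38.5° · tan 5.8°) = 94.63°, so 2H_s/15 = 12.6173 h.
B: H_s = arccos(−tan 8.6° · tan -15.9°) = 87.53°, so 2H_s/15 = 11.6707 h.
Ratio A/B = 12.6173 / 11.6707 = 1.0811.

1.081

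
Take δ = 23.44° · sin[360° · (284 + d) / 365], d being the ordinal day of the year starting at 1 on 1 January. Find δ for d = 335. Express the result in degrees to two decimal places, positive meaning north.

360 × (284 + 335) / 365 = 610.521°; sin(610.521°) = -0.9428.
δ = 23.44 × -0.9428 = -22.099° ≈ -22.10°.

-22.10°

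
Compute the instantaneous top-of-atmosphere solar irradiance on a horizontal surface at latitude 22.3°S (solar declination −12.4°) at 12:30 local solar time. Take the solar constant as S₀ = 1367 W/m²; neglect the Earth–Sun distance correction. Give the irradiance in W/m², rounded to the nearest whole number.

Hour angle H = 15° × (12.5 − 12) = 7.50°.
With φ = -22.3°, δ = -12.4°, H = 7.50°: sin φ sin δ = 0.0815, cos φ cos δ cos H = 0.8959, so cos θ_z = 0.9774.
Top-of-atmosphere irradiance = S₀ cos θ_z = 1367 × 0.9774 = 1336.11 W/m².

1336 W/m²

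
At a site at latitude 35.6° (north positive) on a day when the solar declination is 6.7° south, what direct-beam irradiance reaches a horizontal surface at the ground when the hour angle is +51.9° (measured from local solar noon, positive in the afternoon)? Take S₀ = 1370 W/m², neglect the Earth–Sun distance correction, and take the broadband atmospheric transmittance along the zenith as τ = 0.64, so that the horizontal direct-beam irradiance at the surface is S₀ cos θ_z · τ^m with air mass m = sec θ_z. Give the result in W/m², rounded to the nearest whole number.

cos θ_z = sin φ sin δ + cos φ cos δ cos H = (0.5821)(-0.1167) + (0.8131)(0.9932)(0.6170) = 0.4303.
Air mass m = 1/cos θ_z = 1/0.4303 = 2.324; τ^m = 0.64^2.324 = 0.3545.
Surface direct beam = 1370 × 0.4303 × 0.3545 = 208.98 W/m².

209 W/m²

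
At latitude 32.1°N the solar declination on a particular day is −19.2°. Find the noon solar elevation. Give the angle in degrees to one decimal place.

38.7°

At local solar noon the hour angle is zero, so the elevation is 90° − |φ − δ| = 90° − |32.1° − (-19.2°)| = 90° − 51.3° = 38.7°.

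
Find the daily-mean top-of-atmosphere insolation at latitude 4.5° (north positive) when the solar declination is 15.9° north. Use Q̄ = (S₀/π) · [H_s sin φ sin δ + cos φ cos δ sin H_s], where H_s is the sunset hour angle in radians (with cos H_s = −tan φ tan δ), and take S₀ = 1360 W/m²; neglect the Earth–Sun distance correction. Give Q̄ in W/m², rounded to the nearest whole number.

430 W/m²

cos H_s = −tan(4.5°) · tan(15.9°) = -0.0224, so H_s = arccos(-0.0224) = 91.28°. In radians, H_s = 1.5931.
H_s sin φ sin δ = 1.5931 × 0.0785 × 0.2740 = 0.0343.
cos φ cos δ sin H_s = 0.9969 × 0.9617 × 0.9998 = 0.9585.
Q̄ = (1360/π) × (0.0343 + 0.9585) = 432.90 × 0.9928 = 429.78 W/m².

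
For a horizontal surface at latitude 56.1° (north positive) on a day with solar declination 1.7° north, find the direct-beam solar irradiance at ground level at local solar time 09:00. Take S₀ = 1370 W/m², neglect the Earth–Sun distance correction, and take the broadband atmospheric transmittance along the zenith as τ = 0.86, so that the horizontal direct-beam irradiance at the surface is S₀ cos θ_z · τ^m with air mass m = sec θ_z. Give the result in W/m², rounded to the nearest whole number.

400 W/m²

Hour angle H = 15° × (9 − 12) = -45.00°.
With φ = 56.1°, δ = 1.7°, H = -45.00°: sin φ sin δ = 0.0246, cos φ cos δ cos H = 0.3942, so cos θ_z = 0.4188.
Air mass m = 1/cos θ_z = 1/0.4188 = 2.388; τ^m = 0.86^2.388 = 0.6976.
Surface direct beam = 1370 × 0.4188 × 0.6976 = 400.25 W/m².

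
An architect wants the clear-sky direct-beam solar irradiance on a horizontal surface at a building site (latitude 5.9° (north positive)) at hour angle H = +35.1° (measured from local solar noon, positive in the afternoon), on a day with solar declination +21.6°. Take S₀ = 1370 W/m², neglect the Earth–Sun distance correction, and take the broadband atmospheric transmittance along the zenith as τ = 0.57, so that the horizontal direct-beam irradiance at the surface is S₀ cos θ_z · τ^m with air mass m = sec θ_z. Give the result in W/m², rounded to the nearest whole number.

536 W/m²

cos θ_z = sin φ sin δ + cos φ cos δ cos H = (0.1028)(0.3681) + (0.9947)(0.9298)(0.8181) = 0.7945.
Air mass m = 1/cos θ_z = 1/0.7945 = 1.259; τ^m = 0.57^1.259 = 0.4928.
Surface direct beam = 1370 × 0.7945 × 0.4928 = 536.40 W/m².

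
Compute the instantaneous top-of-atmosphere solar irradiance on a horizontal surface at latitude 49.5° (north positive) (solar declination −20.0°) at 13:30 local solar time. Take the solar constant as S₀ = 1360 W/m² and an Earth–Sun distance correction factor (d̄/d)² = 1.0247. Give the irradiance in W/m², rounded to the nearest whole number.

423 W/m²

Hour angle H = 15° × (13.5 − 12) = 22.50°.
cos θ_z = sin φ sin δ + cos φ cos δ cos H = (0.7604)(-0.3420) + (0.6494)(0.9397)(0.9239) = 0.3037.
Top-of-atmosphere irradiance = S₀ (d̄/d)² cos θ_z = 1360 × 1.0247 × 0.3037 = 423.23 W/m².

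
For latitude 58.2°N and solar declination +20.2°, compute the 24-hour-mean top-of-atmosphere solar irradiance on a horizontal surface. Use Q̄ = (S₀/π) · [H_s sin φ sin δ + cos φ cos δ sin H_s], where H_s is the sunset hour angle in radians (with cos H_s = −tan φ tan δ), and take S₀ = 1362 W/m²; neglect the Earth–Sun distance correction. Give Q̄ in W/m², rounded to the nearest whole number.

453 W/m²

−tan φ tan δ = −(1.6128)(0.3679) = -0.5933; H_s = arccos(-0.5933) = 126.39°. In radians, H_s = 2.2059.
H_s sin φ sin δ = 2.2059 × 0.8499 × 0.3453 = 0.6474.
cos φ cos δ sin H_s = 0.5270 × 0.9385 × 0.8050 = 0.3981.
Q̄ = (1362/π) × (0.6474 + 0.3981) = 433.54 × 1.0455 = 453.27 W/m².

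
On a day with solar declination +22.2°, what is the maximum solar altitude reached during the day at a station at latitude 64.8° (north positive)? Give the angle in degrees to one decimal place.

At local solar noon the hour angle is zero, so the elevation is 90° − |φ − δ| = 90° − |64.8° − (22.2°)| = 90° − 42.6° = 47.4°.

47.4°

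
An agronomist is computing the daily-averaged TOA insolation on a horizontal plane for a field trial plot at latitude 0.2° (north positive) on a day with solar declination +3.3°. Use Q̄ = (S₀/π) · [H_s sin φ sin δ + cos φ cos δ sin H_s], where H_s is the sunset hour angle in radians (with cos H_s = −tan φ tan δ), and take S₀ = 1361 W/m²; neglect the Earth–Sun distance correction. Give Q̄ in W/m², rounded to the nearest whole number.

433 W/m²

The sunset hour angle satisfies cos H_s = −tan φ tan δ = -0.0002, giving H_s = 90.01°. In radians, H_s = 1.5710.
H_s sin φ sin δ = 1.5710 × 0.0035 × 0.0576 = 0.0003.
cos φ cos δ sin H_s = 1.0000 × 0.9983 × 1.0000 = 0.9983.
Q̄ = (1361/π) × (0.0003 + 0.9983) = 433.22 × 0.9986 = 432.61 W/m².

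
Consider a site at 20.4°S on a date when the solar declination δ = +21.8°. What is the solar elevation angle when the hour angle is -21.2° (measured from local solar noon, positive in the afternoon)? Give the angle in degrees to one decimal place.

43.0°

cos θ_z = sin(-20.4°) sin(21.8°) + cos(-20.4°) cos(21.8°) cos(-21.20°) = -0.1294 + 0.8114 = 0.6820.
θ_z = arccos(0.6820) = 47.00°, so the elevation is 90° − 47.00° = 43.00°.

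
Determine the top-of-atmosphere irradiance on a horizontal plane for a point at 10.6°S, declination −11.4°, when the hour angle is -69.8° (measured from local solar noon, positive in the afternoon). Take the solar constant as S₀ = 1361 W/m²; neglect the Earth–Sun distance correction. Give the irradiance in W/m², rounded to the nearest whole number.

With φ = -10.6°, δ = -11.4°, H = -69.80°: sin φ sin δ = 0.0364, cos φ cos δ cos H = 0.3327, so cos θ_z = 0.3691.
Top-of-atmosphere irradiance = S₀ cos θ_z = 1361 × 0.3691 = 502.35 W/m².

502 W/m²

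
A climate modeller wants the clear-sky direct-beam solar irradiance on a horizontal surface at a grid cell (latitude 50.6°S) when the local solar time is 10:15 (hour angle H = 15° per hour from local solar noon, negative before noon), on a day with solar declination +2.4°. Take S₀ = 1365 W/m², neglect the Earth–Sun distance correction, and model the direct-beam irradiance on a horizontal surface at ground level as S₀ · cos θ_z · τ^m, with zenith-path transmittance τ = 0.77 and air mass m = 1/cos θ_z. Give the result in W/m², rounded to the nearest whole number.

450 W/m²

Hour angle H = 15° × (10.25 − 12) = -26.25°.
With φ = -50.6°, δ = 2.4°, H = -26.25°: sin φ sin δ = -0.0324, cos φ cos δ cos H = 0.5688, so cos θ_z = 0.5364.
Air mass m = 1/cos θ_z = 1/0.5364 = 1.864; τ^m = 0.77^1.864 = 0.6144.
Surface direct beam = 1365 × 0.5364 × 0.6144 = 449.86 W/m².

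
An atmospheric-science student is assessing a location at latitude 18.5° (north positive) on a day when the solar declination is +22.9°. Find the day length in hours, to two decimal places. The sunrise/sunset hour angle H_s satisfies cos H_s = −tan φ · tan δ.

13.08 hours

−tan φ tan δ = −(0.3346)(0.4224) = -0.1413; H_s = arccos(-0.1413) = 98.12°.
Day length = 2 H_s / 15° h⁻¹ = 196.24° / 15 = 13.083 h.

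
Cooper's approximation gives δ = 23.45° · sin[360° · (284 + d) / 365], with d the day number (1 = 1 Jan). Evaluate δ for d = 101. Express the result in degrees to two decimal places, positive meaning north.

360 × (284 + 101) / 365 = 379.726°; sin(379.726°) = 0.3375.
δ = 23.45 × 0.3375 = 7.914° ≈ +7.91°.

+7.91°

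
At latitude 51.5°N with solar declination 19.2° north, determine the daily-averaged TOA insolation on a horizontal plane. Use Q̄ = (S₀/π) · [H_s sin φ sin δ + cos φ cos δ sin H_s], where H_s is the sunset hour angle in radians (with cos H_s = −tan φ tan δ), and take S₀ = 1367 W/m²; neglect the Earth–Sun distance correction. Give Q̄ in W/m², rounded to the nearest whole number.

457 W/m²

−tan φ tan δ = −(1.2572)(0.3482) = -0.4378; H_s = arccos(-0.4378) = 115.96°. In radians, H_s = 2.0239.
H_s sin φ sin δ = 2.0239 × 0.7826 × 0.3289 = 0.5209.
cos φ cos δ sin H_s = 0.6225 × 0.9444 × 0.8991 = 0.5286.
Q̄ = (1367/π) × (0.5209 + 0.5286) = 435.13 × 1.0495 = 456.67 W/m².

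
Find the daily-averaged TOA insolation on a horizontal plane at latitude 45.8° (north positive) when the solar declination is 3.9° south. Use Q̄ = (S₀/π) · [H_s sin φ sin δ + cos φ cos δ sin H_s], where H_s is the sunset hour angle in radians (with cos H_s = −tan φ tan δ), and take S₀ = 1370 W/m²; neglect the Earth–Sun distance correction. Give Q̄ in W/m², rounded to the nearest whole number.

271 W/m²

The sunset hour angle satisfies cos H_s = −tan φ tan δ = 0.0701, giving H_s = 85.98°. In radians, H_s = 1.5006.
H_s sin φ sin δ = 1.5006 × 0.7169 × -0.0680 = -0.0732.
cos φ cos δ sin H_s = 0.6972 × 0.9977 × 0.9975 = 0.6939.
Q̄ = (1370/π) × (-0.0732 + 0.6939) = 436.08 × 0.6207 = 270.67 W/m².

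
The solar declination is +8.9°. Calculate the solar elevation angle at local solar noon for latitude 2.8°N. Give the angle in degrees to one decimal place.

At local solar noon the hour angle is zero, so the elevation is 90° − |φ − δ| = 90° − |2.8° − (8.9°)| = 90° − 6.1° = 83.9°.

83.9°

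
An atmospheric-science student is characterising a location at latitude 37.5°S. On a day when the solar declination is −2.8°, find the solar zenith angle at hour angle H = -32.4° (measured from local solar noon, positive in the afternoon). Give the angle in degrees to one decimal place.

With φ = -37.5°, δ = -2.8°, H = -32.40°: sin φ sin δ = 0.0297, cos φ cos δ cos H = 0.6691, so cos θ_z = 0.6988.
θ_z = arccos(0.6988) = 45.67°.

45.7°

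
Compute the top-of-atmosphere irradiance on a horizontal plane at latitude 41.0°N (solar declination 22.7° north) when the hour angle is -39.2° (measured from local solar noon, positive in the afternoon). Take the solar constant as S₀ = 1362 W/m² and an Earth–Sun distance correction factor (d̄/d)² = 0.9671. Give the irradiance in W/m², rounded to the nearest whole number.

1044 W/m²

With φ = 41.0°, δ = 22.7°, H = -39.20°: sin φ sin δ = 0.2532, cos φ cos δ cos H = 0.5396, so cos θ_z = 0.7928.
Top-of-atmosphere irradiance = S₀ (d̄/d)² cos θ_z = 1362 × 0.9671 × 0.7928 = 1044.27 W/m².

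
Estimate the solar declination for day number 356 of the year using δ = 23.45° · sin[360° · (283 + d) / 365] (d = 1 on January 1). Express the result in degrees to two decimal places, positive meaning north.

360 × (283 + 356) / 365 = 630.247°; sin(630.247°) = -1.0000.
δ = 23.45 × -1.0000 = -23.450° ≈ -23.45°.

-23.45°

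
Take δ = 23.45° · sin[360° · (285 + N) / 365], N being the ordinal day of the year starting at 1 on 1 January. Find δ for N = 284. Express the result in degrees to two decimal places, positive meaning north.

360 × (285 + 284) / 365 = 561.205°; sin(561.205°) = -0.3617.
δ = 23.45 × -0.3617 = -8.482° ≈ -8.48°.

-8.48°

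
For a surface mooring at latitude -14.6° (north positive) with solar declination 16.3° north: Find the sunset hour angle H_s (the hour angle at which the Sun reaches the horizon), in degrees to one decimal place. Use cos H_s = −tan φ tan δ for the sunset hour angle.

85.6°

The sunset hour angle satisfies cos H_s = −tan φ tan δ = 0.0762, giving H_s = 85.63°.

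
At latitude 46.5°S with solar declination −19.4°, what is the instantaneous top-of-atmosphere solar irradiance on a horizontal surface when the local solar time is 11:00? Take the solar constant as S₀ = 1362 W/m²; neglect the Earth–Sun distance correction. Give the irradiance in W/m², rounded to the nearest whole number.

1182 W/m²

Hour angle H = 15° × (11 − 12) = -15.00°.
cos θ_z = sin φ sin δ + cos φ cos δ cos H = (-0.7254)(-0.3322) + (0.6884)(0.9432)(0.9659) = 0.8681.
Top-of-atmosphere irradiance = S₀ cos θ_z = 1362 × 0.8681 = 1182.35 W/m².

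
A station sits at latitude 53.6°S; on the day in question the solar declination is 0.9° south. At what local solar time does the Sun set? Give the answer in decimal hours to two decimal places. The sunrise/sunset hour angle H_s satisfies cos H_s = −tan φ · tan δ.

18.08 h

−tan φ tan δ = −(-1.3564)(-0.0157) = -0.0213; H_s = arccos(-0.0213) = 91.22°.
Sunset is at 12 + H_s/15 = 12 + 6.081 = 18.081 h local solar time.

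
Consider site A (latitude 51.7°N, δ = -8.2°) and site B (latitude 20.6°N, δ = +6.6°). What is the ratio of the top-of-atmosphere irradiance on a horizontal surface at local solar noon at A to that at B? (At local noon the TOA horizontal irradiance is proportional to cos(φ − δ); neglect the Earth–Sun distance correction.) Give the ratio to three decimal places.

0.517

A: cos θ_z = cos(51.7° − (-8.2°)) = 0.5015.
B: cos θ_z = cos(20.6° − (6.6°)) = 0.9703.
Ratio A/B = 0.5015 / 0.9703 = 0.5169.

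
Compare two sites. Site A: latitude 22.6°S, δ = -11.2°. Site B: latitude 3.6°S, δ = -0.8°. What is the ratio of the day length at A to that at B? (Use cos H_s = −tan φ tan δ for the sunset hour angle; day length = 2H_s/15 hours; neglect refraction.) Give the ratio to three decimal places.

A: H_s = arccos(−tan -22.6° · tan -11.2°) = 94.73°, so 2H_s/15 = 12.6307 h.
B: H_s = arccos(−tan -3.6° · tan -0.8°) = 90.05°, so 2H_s/15 = 12.0067 h.
Ratio A/B = 12.6307 / 12.0067 = 1.0520.

1.052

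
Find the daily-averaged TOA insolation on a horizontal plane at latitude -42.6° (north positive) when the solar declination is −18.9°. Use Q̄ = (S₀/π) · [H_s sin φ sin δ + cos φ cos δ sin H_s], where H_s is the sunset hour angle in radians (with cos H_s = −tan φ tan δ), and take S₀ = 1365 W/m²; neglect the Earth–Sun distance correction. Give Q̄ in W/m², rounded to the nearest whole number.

467 W/m²

−tan φ tan δ = −(-0.9195)(-0.3424) = -0.3148; H_s = arccos(-0.3148) = 108.35°. In radians, H_s = 1.8911.
H_s sin φ sin δ = 1.8911 × -0.6769 × -0.3239 = 0.4146.
cos φ cos δ sin H_s = 0.7361 × 0.9461 × 0.9491 = 0.6610.
Q̄ = (1365/π) × (0.4146 + 0.6610) = 434.49 × 1.0756 = 467.34 W/m².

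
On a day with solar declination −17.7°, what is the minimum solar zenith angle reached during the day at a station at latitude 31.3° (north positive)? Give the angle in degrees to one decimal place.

49.0°

At local solar noon the hour angle is zero, so the zenith angle is |φ − δ| = |31.3° − (-17.7°)| = 49.0°.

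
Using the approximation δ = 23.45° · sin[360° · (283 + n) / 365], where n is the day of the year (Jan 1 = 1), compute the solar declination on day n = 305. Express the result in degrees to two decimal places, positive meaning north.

360 × (283 + 305) / 365 = 579.945°; sin(579.945°) = -0.6421.
δ = 23.45 × -0.6421 = -15.057° ≈ -15.06°.

-15.06°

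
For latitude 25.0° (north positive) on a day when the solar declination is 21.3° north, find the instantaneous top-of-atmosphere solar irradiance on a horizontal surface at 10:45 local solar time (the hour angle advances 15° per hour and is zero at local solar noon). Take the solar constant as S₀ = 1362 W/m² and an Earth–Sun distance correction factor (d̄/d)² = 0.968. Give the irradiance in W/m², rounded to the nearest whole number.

1257 W/m²

Hour angle H = 15° × (10.75 − 12) = -18.75°.
With φ = 25.0°, δ = 21.3°, H = -18.75°: sin φ sin δ = 0.1535, cos φ cos δ cos H = 0.7996, so cos θ_z = 0.9531.
Top-of-atmosphere irradiance = S₀ (d̄/d)² cos θ_z = 1362 × 0.968 × 0.9531 = 1256.58 W/m².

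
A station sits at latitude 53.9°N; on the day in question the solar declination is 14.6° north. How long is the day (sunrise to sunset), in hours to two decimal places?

14.79 hours

cos H_s = −tan(53.9°) · tan(14.6°) = -0.3572, so H_s = arccos(-0.3572) = 110.93°.
Day length = 2 H_s / 15° h⁻¹ = 221.86° / 15 = 14.791 h.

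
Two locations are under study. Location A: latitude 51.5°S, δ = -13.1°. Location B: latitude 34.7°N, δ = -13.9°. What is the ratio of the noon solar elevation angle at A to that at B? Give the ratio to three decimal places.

A: 90° − |-51.5 − (-13.1)| = 51.60°.
B: 90° − |34.7 − (-13.9)| = 41.40°.
Ratio A/B = 51.6000 / 41.4000 = 1.2464.

1.246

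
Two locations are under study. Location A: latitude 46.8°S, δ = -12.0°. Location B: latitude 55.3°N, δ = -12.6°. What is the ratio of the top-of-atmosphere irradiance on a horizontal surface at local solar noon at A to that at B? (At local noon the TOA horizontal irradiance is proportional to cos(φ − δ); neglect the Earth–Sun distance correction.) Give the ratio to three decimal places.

2.183

A: cos θ_z = cos(-46.8° − (-12.0°)) = 0.8211.
B: cos θ_z = cos(55.3° − (-12.6°)) = 0.3762.
Ratio A/B = 0.8211 / 0.3762 = 2.1826.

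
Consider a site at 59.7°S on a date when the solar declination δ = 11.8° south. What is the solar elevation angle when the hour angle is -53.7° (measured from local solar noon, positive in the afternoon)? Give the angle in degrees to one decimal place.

28.0°

cos θ_z = sin(-59.7°) sin(-11.8°) + cos(-59.7°) cos(-11.8°) cos(-53.70°) = 0.1766 + 0.2924 = 0.4690.
θ_z = arccos(0.4690) = 62.03°, so the elevation is 90° − 62.03° = 27.97°.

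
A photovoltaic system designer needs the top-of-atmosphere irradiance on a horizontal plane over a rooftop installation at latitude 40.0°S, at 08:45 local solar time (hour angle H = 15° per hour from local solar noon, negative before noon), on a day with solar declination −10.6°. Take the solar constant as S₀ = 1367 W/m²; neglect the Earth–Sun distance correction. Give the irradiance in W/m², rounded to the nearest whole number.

Hour angle H = 15° × (8.75 − 12) = -48.75°.
cos θ_z = sin(-40.0°) sin(-10.6°) + cos(-40.0°) cos(-10.6°) cos(-48.75°) = 0.1182 + 0.4965 = 0.6147.
Top-of-atmosphere irradiance = S₀ cos θ_z = 1367 × 0.6147 = 840.29 W/m².

840 W/m²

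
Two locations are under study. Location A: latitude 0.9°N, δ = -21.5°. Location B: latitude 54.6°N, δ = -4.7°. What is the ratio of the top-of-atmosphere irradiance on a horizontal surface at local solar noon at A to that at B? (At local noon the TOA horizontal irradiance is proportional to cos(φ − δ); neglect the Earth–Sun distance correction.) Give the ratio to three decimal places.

A: cos θ_z = cos(0.9° − (-21.5°)) = 0.9245.
B: cos θ_z = cos(54.6° − (-4.7°)) = 0.5105.
Ratio A/B = 0.9245 / 0.5105 = 1.8110.

1.811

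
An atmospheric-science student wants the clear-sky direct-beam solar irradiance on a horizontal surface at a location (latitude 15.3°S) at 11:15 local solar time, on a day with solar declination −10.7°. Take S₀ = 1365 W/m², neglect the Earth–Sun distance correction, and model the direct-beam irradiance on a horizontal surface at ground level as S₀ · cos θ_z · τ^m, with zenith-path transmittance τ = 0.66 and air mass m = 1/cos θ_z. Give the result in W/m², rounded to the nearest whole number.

874 W/m²

Hour angle H = 15° × (11.25 − 12) = -11.25°.
cos θ_z = sin(-15.3°) sin(-10.7°) + cos(-15.3°) cos(-10.7°) cos(-11.25°) = 0.0490 + 0.9296 = 0.9786.
Air mass m = 1/cos θ_z = 1/0.9786 = 1.022; τ^m = 0.66^1.022 = 0.6540.
Surface direct beam = 1365 × 0.9786 × 0.6540 = 873.61 W/m².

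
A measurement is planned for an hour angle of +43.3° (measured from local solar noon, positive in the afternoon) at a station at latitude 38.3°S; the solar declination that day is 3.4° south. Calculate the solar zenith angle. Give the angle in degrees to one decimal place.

52.6°

With φ = -38.3°, δ = -3.4°, H = 43.30°: sin φ sin δ = 0.0368, cos φ cos δ cos H = 0.5701, so cos θ_z = 0.6069.
θ_z = arccos(0.6069) = 52.63°.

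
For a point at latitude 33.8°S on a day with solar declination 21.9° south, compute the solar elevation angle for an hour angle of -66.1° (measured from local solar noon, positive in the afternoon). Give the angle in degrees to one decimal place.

cos θ_z = sin(-33.8°) sin(-21.9°) + cos(-33.8°) cos(-21.9°) cos(-66.10°) = 0.2075 + 0.3124 = 0.5199.
θ_z = arccos(0.5199) = 58.67°, so the elevation is 90° − 58.67° = 31.33°.

31.3°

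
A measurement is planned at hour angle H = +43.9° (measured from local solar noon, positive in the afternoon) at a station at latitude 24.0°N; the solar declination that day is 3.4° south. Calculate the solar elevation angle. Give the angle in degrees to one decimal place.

With φ = 24.0°, δ = -3.4°, H = 43.90°: sin φ sin δ = -0.0241, cos φ cos δ cos H = 0.6571, so cos θ_z = 0.6330.
θ_z = arccos(0.6330) = 50.73°, so the elevation is 90° − 50.73° = 39.27°.

39.3°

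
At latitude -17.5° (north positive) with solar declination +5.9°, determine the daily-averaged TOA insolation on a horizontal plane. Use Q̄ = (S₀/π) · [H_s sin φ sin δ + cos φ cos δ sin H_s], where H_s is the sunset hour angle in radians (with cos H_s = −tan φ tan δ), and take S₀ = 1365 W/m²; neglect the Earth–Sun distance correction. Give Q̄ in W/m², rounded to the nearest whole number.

−tan φ tan δ = −(-0.3153)(0.1033) = 0.0326; H_s = arccos(0.0326) = 88.13°. In radians, H_s = 1.5382.
H_s sin φ sin δ = 1.5382 × -0.3007 × 0.1028 = -0.0475.
cos φ cos δ sin H_s = 0.9537 × 0.9947 × 0.9995 = 0.9482.
Q̄ = (1365/π) × (-0.0475 + 0.9482) = 434.49 × 0.9007 = 391.35 W/m².

391 W/m²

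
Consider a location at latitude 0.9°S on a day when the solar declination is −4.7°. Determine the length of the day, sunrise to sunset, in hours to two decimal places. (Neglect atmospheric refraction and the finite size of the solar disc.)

The sunset hour angle satisfies cos H_s = −tan φ tan δ = -0.0013, giving H_s = 90.07°.
Day length = 2 H_s / 15° h⁻¹ = 180.14° / 15 = 12.009 h.

12.01 hours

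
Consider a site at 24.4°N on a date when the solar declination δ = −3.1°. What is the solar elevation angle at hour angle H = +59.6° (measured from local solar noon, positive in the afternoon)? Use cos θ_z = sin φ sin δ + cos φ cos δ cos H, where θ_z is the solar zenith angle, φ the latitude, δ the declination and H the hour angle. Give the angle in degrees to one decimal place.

With φ = 24.4°, δ = -3.1°, H = 59.60°: sin φ sin δ = -0.0223, cos φ cos δ cos H = 0.4602, so cos θ_z = 0.4379.
θ_z = arccos(0.4379) = 64.03°, so the elevation is 90° − 64.03° = 25.97°.

26.0°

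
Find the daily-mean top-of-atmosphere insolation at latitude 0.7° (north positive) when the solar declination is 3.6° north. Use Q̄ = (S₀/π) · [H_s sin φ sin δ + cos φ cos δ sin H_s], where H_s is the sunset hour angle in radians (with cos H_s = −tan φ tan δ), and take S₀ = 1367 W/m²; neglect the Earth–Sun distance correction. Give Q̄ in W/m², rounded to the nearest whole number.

435 W/m²

The sunset hour angle satisfies cos H_s = −tan φ tan δ = -0.0008, giving H_s = 90.05°. In radians, H_s = 1.5717.
H_s sin φ sin δ = 1.5717 × 0.0122 × 0.0628 = 0.0012.
cos φ cos δ sin H_s = 0.9999 × 0.9980 × 1.0000 = 0.9979.
Q̄ = (1367/π) × (0.0012 + 0.9979) = 435.13 × 0.9991 = 434.74 W/m².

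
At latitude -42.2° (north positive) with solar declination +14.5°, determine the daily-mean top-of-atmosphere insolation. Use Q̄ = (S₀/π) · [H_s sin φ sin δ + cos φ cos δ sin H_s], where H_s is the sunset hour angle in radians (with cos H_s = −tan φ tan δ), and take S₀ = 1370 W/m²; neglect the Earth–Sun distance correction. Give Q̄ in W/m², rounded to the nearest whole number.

cos H_s = −tan(-42.2°) · tan(14.5°) = 0.2345, so H_s = arccos(0.2345) = 76.44°. In radians, H_s = 1.3341.
H_s sin φ sin δ = 1.3341 × -0.6717 × 0.2504 = -0.2244.
cos φ cos δ sin H_s = 0.7408 × 0.9681 × 0.9721 = 0.6972.
Q̄ = (1370/π) × (-0.2244 + 0.6972) = 436.08 × 0.4728 = 206.18 W/m².

206 W/m²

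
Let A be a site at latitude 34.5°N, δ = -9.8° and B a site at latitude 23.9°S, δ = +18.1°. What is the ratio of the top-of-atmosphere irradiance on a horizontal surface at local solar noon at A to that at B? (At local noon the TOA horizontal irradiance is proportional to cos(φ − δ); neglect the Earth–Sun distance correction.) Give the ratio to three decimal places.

A: cos θ_z = cos(34.5° − (-9.8°)) = 0.7157.
B: cos θ_z = cos(-23.9° − (18.1°)) = 0.7431.
Ratio A/B = 0.7157 / 0.7431 = 0.9631.

0.963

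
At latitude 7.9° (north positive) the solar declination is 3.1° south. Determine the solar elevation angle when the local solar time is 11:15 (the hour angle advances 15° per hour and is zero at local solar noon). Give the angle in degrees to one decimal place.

Hour angle H = 15° × (11.25 − 12) = -11.25°.
cos θ_z = sin φ sin δ + cos φ cos δ cos H = (0.1374)(-0.0541) + (0.9905)(0.9985)(0.9808) = 0.9626.
θ_z = arccos(0.9626) = 15.72°, so the elevation is 90° − 15.72° = 74.28°.

74.3°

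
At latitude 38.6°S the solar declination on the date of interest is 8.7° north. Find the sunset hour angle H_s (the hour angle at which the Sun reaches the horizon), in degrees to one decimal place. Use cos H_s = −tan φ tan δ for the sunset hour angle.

−tan φ tan δ = −(-0.7983)(0.1530) = 0.1221; H_s = arccos(0.1221) = 82.99°.

83.0°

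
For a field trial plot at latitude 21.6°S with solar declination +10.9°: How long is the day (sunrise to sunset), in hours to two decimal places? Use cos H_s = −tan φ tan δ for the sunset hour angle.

cos H_s = −tan(-21.6°) · tan(10.9°) = 0.0762, so H_s = arccos(0.0762) = 85.63°.
Day length = 2 H_s / 15° h⁻¹ = 171.26° / 15 = 11.417 h.

11.42 hours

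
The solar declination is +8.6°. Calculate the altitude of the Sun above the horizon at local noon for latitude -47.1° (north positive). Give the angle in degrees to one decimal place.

34.3°

At local solar noon the hour angle is zero, so the elevation is 90° − |φ − δ| = 90° − |-47.1° − (8.6°)| = 90° − 55.7° = 34.3°.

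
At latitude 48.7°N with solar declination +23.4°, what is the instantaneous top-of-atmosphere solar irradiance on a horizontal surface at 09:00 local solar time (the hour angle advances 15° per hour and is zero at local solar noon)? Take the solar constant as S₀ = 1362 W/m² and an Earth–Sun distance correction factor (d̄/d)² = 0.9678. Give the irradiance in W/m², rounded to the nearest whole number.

958 W/m²

Hour angle H = 15° × (9 − 12) = -45.00°.
cos θ_z = sin φ sin δ + cos φ cos δ cos H = (0.7513)(0.3971) + (0.6600)(0.9178)(0.7071) = 0.7267.
Top-of-atmosphere irradiance = S₀ (d̄/d)² cos θ_z = 1362 × 0.9678 × 0.7267 = 957.89 W/m².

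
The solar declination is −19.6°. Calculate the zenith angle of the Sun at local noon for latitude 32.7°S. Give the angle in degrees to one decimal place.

13.1°

At local solar noon the hour angle is zero, so the zenith angle is |φ − δ| = |-32.7° − (-19.6°)| = 13.1°.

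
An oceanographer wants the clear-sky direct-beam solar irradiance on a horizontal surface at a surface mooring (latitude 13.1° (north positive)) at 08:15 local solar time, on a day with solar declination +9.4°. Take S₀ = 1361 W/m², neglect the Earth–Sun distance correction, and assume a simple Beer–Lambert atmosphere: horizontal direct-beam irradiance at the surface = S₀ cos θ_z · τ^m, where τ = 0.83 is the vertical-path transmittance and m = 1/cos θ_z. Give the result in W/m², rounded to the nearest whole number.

Hour angle H = 15° × (8.25 − 12) = -56.25°.
cos θ_z = sin φ sin δ + cos φ cos δ cos H = (0.2267)(0.1633) + (0.9740)(0.9866)(0.5556) = 0.5709.
Air mass m = 1/cos θ_z = 1/0.5709 = 1.752; τ^m = 0.83^1.752 = 0.7215.
Surface direct beam = 1361 × 0.5709 × 0.7215 = 560.60 W/m².

561 W/m²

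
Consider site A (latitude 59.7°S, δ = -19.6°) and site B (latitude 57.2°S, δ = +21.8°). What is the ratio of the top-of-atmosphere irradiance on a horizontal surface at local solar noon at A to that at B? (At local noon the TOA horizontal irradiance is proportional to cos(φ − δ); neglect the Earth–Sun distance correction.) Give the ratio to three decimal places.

4.009

A: cos θ_z = cos(-59.7° − (-19.6°)) = 0.7649.
B: cos θ_z = cos(-57.2° − (21.8°)) = 0.1908.
Ratio A/B = 0.7649 / 0.1908 = 4.0089.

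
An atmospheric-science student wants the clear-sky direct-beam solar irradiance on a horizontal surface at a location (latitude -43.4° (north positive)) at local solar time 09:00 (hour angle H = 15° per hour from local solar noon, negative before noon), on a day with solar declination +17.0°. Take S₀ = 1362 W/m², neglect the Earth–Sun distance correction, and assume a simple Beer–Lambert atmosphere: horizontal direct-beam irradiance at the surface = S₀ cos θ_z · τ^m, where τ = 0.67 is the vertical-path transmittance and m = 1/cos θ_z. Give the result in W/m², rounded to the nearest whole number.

Hour angle H = 15° × (9 − 12) = -45.00°.
With φ = -43.4°, δ = 17.0°, H = -45.00°: sin φ sin δ = -0.2009, cos φ cos δ cos H = 0.4913, so cos θ_z = 0.2904.
Air mass m = 1/cos θ_z = 1/0.2904 = 3.444; τ^m = 0.67^3.444 = 0.2518.
Surface direct beam = 1362 × 0.2904 × 0.2518 = 99.59 W/m².

100 W/m²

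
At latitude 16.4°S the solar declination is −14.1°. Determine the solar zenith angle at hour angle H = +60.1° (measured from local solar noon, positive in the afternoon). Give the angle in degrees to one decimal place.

57.8°

cos θ_z = sin(-16.4°) sin(-14.1°) + cos(-16.4°) cos(-14.1°) cos(60.10°) = 0.0688 + 0.4638 = 0.5326.
θ_z = arccos(0.5326) = 57.82°.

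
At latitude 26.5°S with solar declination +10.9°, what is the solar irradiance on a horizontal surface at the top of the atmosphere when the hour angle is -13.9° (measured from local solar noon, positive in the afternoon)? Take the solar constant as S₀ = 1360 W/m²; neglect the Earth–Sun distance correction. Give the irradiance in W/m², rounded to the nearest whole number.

cos θ_z = sin(-26.5°) sin(10.9°) + cos(-26.5°) cos(10.9°) cos(-13.90°) = -0.0844 + 0.8531 = 0.7687.
Top-of-atmosphere irradiance = S₀ cos θ_z = 1360 × 0.7687 = 1045.43 W/m².

1045 W/m²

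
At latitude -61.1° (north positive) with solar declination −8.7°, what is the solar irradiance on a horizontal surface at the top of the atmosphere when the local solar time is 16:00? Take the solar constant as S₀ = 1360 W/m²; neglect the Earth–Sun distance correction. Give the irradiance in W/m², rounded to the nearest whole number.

Hour angle H = 15° × (16 − 12) = 60.00°.
cos θ_z = sin(-61.1°) sin(-8.7°) + cos(-61.1°) cos(-8.7°) cos(60.00°) = 0.1324 + 0.2389 = 0.3713.
Top-of-atmosphere irradiance = S₀ cos θ_z = 1360 × 0.3713 = 504.97 W/m².

505 W/m²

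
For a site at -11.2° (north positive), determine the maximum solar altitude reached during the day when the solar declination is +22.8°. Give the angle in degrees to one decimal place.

56.0°

At local solar noon the hour angle is zero, so the elevation is 90° − |φ − δ| = 90° − |-11.2° − (22.8°)| = 90° − 34.0° = 56.0°.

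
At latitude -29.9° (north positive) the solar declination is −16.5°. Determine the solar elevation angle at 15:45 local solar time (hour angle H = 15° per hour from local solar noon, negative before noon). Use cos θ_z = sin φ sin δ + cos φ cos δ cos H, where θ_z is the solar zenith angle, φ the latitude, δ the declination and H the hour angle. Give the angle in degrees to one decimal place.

37.1°

Hour angle H = 15° × (15.75 − 12) = 56.25°.
cos θ_z = sin(-29.9°) sin(-16.5°) + cos(-29.9°) cos(-16.5°) cos(56.25°) = 0.1416 + 0.4618 = 0.6034.
θ_z = arccos(0.6034) = 52.89°, so the elevation is 90° − 52.89° = 37.11°.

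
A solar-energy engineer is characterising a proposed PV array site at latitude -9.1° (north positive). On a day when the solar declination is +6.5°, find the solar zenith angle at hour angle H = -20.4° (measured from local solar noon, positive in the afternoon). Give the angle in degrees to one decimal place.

25.6°

With φ = -9.1°, δ = 6.5°, H = -20.40°: sin φ sin δ = -0.0179, cos φ cos δ cos H = 0.9195, so cos θ_z = 0.9016.
θ_z = arccos(0.9016) = 25.63°.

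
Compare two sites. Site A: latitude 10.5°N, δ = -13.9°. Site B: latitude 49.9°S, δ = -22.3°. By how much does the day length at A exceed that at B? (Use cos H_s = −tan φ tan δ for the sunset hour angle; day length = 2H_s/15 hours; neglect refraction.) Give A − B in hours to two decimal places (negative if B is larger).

A: H_s = arccos(−tan 10.5° · tan -13.9°) = 87.37°, so 2H_s/15 = 11.6493 h.
B: H_s = arccos(−tan -49.9° · tan -22.3°) = 119.15°, so 2H_s/15 = 15.8867 h.
A − B = 11.6493 − 15.8867 = -4.2374 h.

-4.24 h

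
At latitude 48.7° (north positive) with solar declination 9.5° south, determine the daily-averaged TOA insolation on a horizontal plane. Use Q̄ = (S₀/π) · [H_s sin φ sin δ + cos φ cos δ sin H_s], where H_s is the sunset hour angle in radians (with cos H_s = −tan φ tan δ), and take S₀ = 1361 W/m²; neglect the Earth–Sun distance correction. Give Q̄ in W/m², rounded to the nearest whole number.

The sunset hour angle satisfies cos H_s = −tan φ tan δ = 0.1905, giving H_s = 79.02°. In radians, H_s = 1.3792.
H_s sin φ sin δ = 1.3792 × 0.7513 × -0.1650 = -0.1710.
cos φ cos δ sin H_s = 0.6600 × 0.9863 × 0.9817 = 0.6390.
Q̄ = (1361/π) × (-0.1710 + 0.6390) = 433.22 × 0.4680 = 202.75 W/m².

203 W/m²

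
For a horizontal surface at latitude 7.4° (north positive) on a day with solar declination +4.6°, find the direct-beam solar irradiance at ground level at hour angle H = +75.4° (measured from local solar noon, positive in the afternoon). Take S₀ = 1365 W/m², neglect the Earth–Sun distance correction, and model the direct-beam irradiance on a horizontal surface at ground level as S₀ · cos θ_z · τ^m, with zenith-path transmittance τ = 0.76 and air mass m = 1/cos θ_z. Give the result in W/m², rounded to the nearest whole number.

cos θ_z = sin(7.4°) sin(4.6°) + cos(7.4°) cos(4.6°) cos(75.40°) = 0.0103 + 0.2492 = 0.2595.
Air mass m = 1/cos θ_z = 1/0.2595 = 3.854; τ^m = 0.76^3.854 = 0.3473.
Surface direct beam = 1365 × 0.2595 × 0.3473 = 123.02 W/m².

123 W/m²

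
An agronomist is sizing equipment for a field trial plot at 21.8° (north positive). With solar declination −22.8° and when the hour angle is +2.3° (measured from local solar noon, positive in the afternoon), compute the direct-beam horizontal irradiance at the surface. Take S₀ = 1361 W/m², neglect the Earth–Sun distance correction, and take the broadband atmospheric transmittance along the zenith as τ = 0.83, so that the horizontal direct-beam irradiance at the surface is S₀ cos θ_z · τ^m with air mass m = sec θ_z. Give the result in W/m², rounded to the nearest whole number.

With φ = 21.8°, δ = -22.8°, H = 2.30°: sin φ sin δ = -0.1439, cos φ cos δ cos H = 0.8552, so cos θ_z = 0.7113.
Air mass m = 1/cos θ_z = 1/0.7113 = 1.406; τ^m = 0.83^1.406 = 0.7695.
Surface direct beam = 1361 × 0.7113 × 0.7695 = 744.94 W/m².

745 W/m²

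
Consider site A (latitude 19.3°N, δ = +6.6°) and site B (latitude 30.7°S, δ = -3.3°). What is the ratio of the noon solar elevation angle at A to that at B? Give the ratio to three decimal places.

A: 90° − |19.3 − (6.6)| = 77.30°.
B: 90° − |-30.7 − (-3.3)| = 62.60°.
Ratio A/B = 77.3000 / 62.6000 = 1.2348.

1.235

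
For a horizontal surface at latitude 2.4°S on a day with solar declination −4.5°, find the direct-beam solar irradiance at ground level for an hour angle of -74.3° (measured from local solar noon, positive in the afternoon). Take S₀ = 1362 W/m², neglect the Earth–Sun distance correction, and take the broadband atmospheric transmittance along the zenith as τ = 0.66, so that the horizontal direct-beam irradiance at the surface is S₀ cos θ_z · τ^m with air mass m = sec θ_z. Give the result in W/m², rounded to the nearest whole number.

With φ = -2.4°, δ = -4.5°, H = -74.30°: sin φ sin δ = 0.0033, cos φ cos δ cos H = 0.2695, so cos θ_z = 0.2728.
Air mass m = 1/cos θ_z = 1/0.2728 = 3.666; τ^m = 0.66^3.666 = 0.2180.
Surface direct beam = 1362 × 0.2728 × 0.2180 = 81.00 W/m².

81 W/m²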